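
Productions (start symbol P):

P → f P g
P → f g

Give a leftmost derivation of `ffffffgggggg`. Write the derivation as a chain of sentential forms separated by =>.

P => fPg   [P → f P g]
fPg => ffPgg   [P → f P g]
ffPgg => fffPggg   [P → f P g]
fffPggg => ffffPgggg   [P → f P g]
ffffPgggg => fffffPggggg   [P → f P g]
fffffPggggg => ffffffgggggg   [P → f g]

P => fPg => ffPgg => fffPggg => ffffPgggg => fffffPggggg => ffffffgggggg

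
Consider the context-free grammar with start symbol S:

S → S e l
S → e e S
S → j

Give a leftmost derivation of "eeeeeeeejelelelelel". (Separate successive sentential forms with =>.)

S => eeS   [S → e e S]
eeS => eeeeS   [S → e e S]
eeeeS => eeeeSel   [S → S e l]
eeeeSel => eeeeeeSel   [S → e e S]
eeeeeeSel => eeeeeeSelel   [S → S e l]
eeeeeeSelel => eeeeeeSelelel   [S → S e l]
eeeeeeSelelel => eeeeeeeeSelelel   [S → e e S]
eeeeeeeeSelelel => eeeeeeeeSelelelel   [S → S e l]
eeeeeeeeSelelelel => eeeeeeeeSelelelelel   [S → S e l]
eeeeeeeeSelelelelel => eeeeeeeejelelelelel   [S → j]

S=>eeS=>eeeeS=>eeeeSel=>eeeeeeSel=>eeeeeeSelel=>eeeeeeSelelel=>eeeeeeeeSelelel=>eeeeeeeeSelelelel=>eeeeeeeeSelelelelel=>eeeeeeeejelelelelel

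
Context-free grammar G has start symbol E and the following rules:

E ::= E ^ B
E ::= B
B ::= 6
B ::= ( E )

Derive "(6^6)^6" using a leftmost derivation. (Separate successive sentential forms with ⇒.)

E⇒E^B⇒B^B⇒(E)^B⇒(E^B)^B⇒(B^B)^B⇒(6^B)^B⇒(6^6)^B⇒(6^6)^6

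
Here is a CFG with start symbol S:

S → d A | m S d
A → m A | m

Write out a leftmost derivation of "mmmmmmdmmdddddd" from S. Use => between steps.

S => mSd   [S → m S d]
mSd => mmSdd   [S → m S d]
mmSdd => mmmSddd   [S → m S d]
mmmSddd => mmmmSdddd   [S → m S d]
mmmmSdddd => mmmmmSddddd   [S → m S d]
mmmmmSddddd => mmmmmmSdddddd   [S → m S d]
mmmmmmSdddddd => mmmmmmdAdddddd   [S → d A]
mmmmmmdAdddddd => mmmmmmdmAdddddd   [A → m A]
mmmmmmdmAdddddd => mmmmmmdmmdddddd   [A → m]

S=>mSd=>mmSdd=>mmmSddd=>mmmmSdddd=>mmmmmSddddd=>mmmmmmSdddddd=>mmmmmmdAdddddd=>mmmmmmdmAdddddd=>mmmmmmdmmdddddd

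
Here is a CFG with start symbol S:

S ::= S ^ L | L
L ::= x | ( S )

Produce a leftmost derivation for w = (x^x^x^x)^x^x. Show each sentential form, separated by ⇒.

S ⇒ S^L ⇒ S^L^L ⇒ L^L^L ⇒ (S)^L^L ⇒ (S^L)^L^L ⇒ (S^L^L)^L^L ⇒ (S^L^L^L)^L^L ⇒ (L^L^L^L)^L^L ⇒ (x^L^L^L)^L^L ⇒ (x^x^L^L)^L^L ⇒ (x^x^x^L)^L^L ⇒ (x^x^x^x)^L^L ⇒ (x^x^x^x)^x^L ⇒ (x^x^x^x)^x^x

S ⇒ S^L   [S ::= S ^ L]
S^L ⇒ S^L^L   [S ::= S ^ L]
S^L^L ⇒ L^L^L   [S ::= L]
L^L^L ⇒ (S)^L^L   [L ::= ( S )]
(S)^L^L ⇒ (S^L)^L^L   [S ::= S ^ L]
(S^L)^L^L ⇒ (S^L^L)^L^L   [S ::= S ^ L]
(S^L^L)^L^L ⇒ (S^L^L^L)^L^L   [S ::= S ^ L]
(S^L^L^L)^L^L ⇒ (L^L^L^L)^L^L   [S ::= L]
(L^L^L^L)^L^L ⇒ (x^L^L^L)^L^L   [L ::= x]
(x^L^L^L)^L^L ⇒ (x^x^L^L)^L^L   [L ::= x]
(x^x^L^L)^L^L ⇒ (x^x^x^L)^L^L   [L ::= x]
(x^x^x^L)^L^L ⇒ (x^x^x^x)^L^L   [L ::= x]
(x^x^x^x)^L^L ⇒ (x^x^x^x)^x^L   [L ::= x]
(x^x^x^x)^x^L ⇒ (x^x^x^x)^x^x   [L ::= x]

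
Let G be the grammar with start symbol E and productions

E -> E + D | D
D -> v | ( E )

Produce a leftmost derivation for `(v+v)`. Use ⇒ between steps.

E ⇒ D ⇒ (E) ⇒ (E+D) ⇒ (D+D) ⇒ (v+D) ⇒ (v+v)

E ⇒ D   [E -> D]
D ⇒ (E)   [D -> ( E )]
(E) ⇒ (E+D)   [E -> E + D]
(E+D) ⇒ (D+D)   [E -> D]
(D+D) ⇒ (v+D)   [D -> v]
(v+D) ⇒ (v+v)   [D -> v]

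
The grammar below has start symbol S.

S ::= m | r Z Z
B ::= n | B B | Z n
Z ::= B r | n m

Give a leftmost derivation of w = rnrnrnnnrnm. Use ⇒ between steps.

S ⇒ rZZ ⇒ rBrZ ⇒ rBBrZ ⇒ rZnBrZ ⇒ rBrnBrZ ⇒ rZnrnBrZ ⇒ rBrnrnBrZ ⇒ rnrnrnBrZ ⇒ rnrnrnBBrZ ⇒ rnrnrnnBrZ ⇒ rnrnrnnnrZ ⇒ rnrnrnnnrnm

S ⇒ rZZ   [S ::= r Z Z]
rZZ ⇒ rBrZ   [Z ::= B r]
rBrZ ⇒ rBBrZ   [B ::= B B]
rBBrZ ⇒ rZnBrZ   [B ::= Z n]
rZnBrZ ⇒ rBrnBrZ   [Z ::= B r]
rBrnBrZ ⇒ rZnrnBrZ   [B ::= Z n]
rZnrnBrZ ⇒ rBrnrnBrZ   [Z ::= B r]
rBrnrnBrZ ⇒ rnrnrnBrZ   [B ::= n]
rnrnrnBrZ ⇒ rnrnrnBBrZ   [B ::= B B]
rnrnrnBBrZ ⇒ rnrnrnnBrZ   [B ::= n]
rnrnrnnBrZ ⇒ rnrnrnnnrZ   [B ::= n]
rnrnrnnnrZ ⇒ rnrnrnnnrnm   [Z ::= n m]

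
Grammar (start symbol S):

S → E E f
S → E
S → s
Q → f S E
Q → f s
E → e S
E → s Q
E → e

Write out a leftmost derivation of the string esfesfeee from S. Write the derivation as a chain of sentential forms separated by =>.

S => E   [S → E]
E => eS   [E → e S]
eS => eE   [S → E]
eE => esQ   [E → s Q]
esQ => esfSE   [Q → f S E]
esfSE => esfEE   [S → E]
esfEE => esfeSE   [E → e S]
esfeSE => esfeEE   [S → E]
esfeEE => esfesQE   [E → s Q]
esfesQE => esfesfSEE   [Q → f S E]
esfesfSEE => esfesfEEE   [S → E]
esfesfEEE => esfesfeEE   [E → e]
esfesfeEE => esfesfeeE   [E → e]
esfesfeeE => esfesfeee   [E → e]

S => E => eS => eE => esQ => esfSE => esfEE => esfeSE => esfeEE => esfesQE => esfesfSEE => esfesfEEE => esfesfeEE => esfesfeeE => esfesfeee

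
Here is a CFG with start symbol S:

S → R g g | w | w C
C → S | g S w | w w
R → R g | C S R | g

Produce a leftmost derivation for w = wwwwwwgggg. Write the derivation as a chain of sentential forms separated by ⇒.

S ⇒ wC ⇒ wS ⇒ wRgg ⇒ wCSRgg ⇒ wwwSRgg ⇒ wwwwCRgg ⇒ wwwwwwRgg ⇒ wwwwwwRggg ⇒ wwwwwwgggg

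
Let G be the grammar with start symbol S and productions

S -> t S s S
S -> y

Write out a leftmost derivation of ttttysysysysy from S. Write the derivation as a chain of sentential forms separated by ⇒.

S ⇒ tSsS ⇒ ttSsSsS ⇒ tttSsSsSsS ⇒ ttttSsSsSsSsS ⇒ ttttysSsSsSsS ⇒ ttttysysSsSsS ⇒ ttttysysysSsS ⇒ ttttysysysysS ⇒ ttttysysysysy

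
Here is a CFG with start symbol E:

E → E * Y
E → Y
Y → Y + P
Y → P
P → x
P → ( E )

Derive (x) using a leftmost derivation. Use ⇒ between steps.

E⇒Y⇒P⇒(E)⇒(Y)⇒(P)⇒(x)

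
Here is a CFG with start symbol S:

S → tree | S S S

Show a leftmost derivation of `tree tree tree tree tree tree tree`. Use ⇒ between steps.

S ⇒ S S S ⇒ S S S S S ⇒ S S S S S S S ⇒ tree S S S S S S ⇒ tree tree S S S S S ⇒ tree tree tree S S S S ⇒ tree tree tree tree S S S ⇒ tree tree tree tree tree S S ⇒ tree tree tree tree tree tree S ⇒ tree tree tree tree tree tree tree

S ⇒ S S S   [S → S S S]
S S S ⇒ S S S S S   [S → S S S]
S S S S S ⇒ S S S S S S S   [S → S S S]
S S S S S S S ⇒ tree S S S S S S   [S → tree]
tree S S S S S S ⇒ tree tree S S S S S   [S → tree]
tree tree S S S S S ⇒ tree tree tree S S S S   [S → tree]
tree tree tree S S S S ⇒ tree tree tree tree S S S   [S → tree]
tree tree tree tree S S S ⇒ tree tree tree tree tree S S   [S → tree]
tree tree tree tree tree S S ⇒ tree tree tree tree tree tree S   [S → tree]
tree tree tree tree tree tree S ⇒ tree tree tree tree tree tree tree   [S → tree]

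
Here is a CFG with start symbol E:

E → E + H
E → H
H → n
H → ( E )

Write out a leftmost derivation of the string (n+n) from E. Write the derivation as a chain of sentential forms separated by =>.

E => H   [E → H]
H => (E)   [H → ( E )]
(E) => (E+H)   [E → E + H]
(E+H) => (H+H)   [E → H]
(H+H) => (n+H)   [H → n]
(n+H) => (n+n)   [H → n]

E => H => (E) => (E+H) => (H+H) => (n+H) => (n+n)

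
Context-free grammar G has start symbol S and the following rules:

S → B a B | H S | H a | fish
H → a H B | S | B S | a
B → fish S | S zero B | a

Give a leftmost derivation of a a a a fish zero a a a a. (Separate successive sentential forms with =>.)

S => H a   [S → H a]
H a => a H B a   [H → a H B]
a H B a => a a H B B a   [H → a H B]
a a H B B a => a a a H B B B a   [H → a H B]
a a a H B B B a => a a a a B B B a   [H → a]
a a a a B B B a => a a a a S zero B B B a   [B → S zero B]
a a a a S zero B B B a => a a a a fish zero B B B a   [S → fish]
a a a a fish zero B B B a => a a a a fish zero a B B a   [B → a]
a a a a fish zero a B B a => a a a a fish zero a a B a   [B → a]
a a a a fish zero a a B a => a a a a fish zero a a a a   [B → a]

S => H a => a H B a => a a H B B a => a a a H B B B a => a a a a B B B a => a a a a S zero B B B a => a a a a fish zero B B B a => a a a a fish zero a B B a => a a a a fish zero a a B a => a a a a fish zero a a a a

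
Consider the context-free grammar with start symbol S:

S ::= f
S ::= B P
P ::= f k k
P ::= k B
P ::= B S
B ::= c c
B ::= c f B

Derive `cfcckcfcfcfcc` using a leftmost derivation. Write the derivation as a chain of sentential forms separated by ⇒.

S ⇒ BP ⇒ cfBP ⇒ cfccP ⇒ cfcckB ⇒ cfcckcfB ⇒ cfcckcfcfB ⇒ cfcckcfcfcfB ⇒ cfcckcfcfcfcc

S ⇒ BP   [S ::= B P]
BP ⇒ cfBP   [B ::= c f B]
cfBP ⇒ cfccP   [B ::= c c]
cfccP ⇒ cfcckB   [P ::= k B]
cfcckB ⇒ cfcckcfB   [B ::= c f B]
cfcckcfB ⇒ cfcckcfcfB   [B ::= c f B]
cfcckcfcfB ⇒ cfcckcfcfcfB   [B ::= c f B]
cfcckcfcfcfB ⇒ cfcckcfcfcfcc   [B ::= c c]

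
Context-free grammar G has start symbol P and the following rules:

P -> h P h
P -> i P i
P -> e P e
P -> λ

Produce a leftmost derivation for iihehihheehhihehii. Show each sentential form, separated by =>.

P => iPi => iiPii => iihPhii => iihePehii => iihehPhehii => iihehiPihehii => iihehihPhihehii => iihehihhPhhihehii => iihehihhePehhihehii => iihehihheehhihehii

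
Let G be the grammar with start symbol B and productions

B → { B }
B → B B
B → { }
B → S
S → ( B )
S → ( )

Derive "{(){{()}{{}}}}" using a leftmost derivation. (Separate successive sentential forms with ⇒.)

B⇒{B}⇒{BB}⇒{SB}⇒{()B}⇒{(){B}}⇒{(){BB}}⇒{(){{B}B}}⇒{(){{S}B}}⇒{(){{()}B}}⇒{(){{()}{B}}}⇒{(){{()}{{}}}}

B ⇒ {B}   [B → { B }]
{B} ⇒ {BB}   [B → B B]
{BB} ⇒ {SB}   [B → S]
{SB} ⇒ {()B}   [S → ( )]
{()B} ⇒ {(){B}}   [B → { B }]
{(){B}} ⇒ {(){BB}}   [B → B B]
{(){BB}} ⇒ {(){{B}B}}   [B → { B }]
{(){{B}B}} ⇒ {(){{S}B}}   [B → S]
{(){{S}B}} ⇒ {(){{()}B}}   [S → ( )]
{(){{()}B}} ⇒ {(){{()}{B}}}   [B → { B }]
{(){{()}{B}}} ⇒ {(){{()}{{}}}}   [B → { }]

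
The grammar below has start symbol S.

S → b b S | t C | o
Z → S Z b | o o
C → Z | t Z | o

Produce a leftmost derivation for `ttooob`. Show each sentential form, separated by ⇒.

S ⇒ tC   [S → t C]
tC ⇒ tZ   [C → Z]
tZ ⇒ tSZb   [Z → S Z b]
tSZb ⇒ ttCZb   [S → t C]
ttCZb ⇒ ttoZb   [C → o]
ttoZb ⇒ ttooob   [Z → o o]

S⇒tC⇒tZ⇒tSZb⇒ttCZb⇒ttoZb⇒ttooob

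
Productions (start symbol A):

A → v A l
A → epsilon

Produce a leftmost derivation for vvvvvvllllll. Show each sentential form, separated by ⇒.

A⇒vAl⇒vvAll⇒vvvAlll⇒vvvvAllll⇒vvvvvAlllll⇒vvvvvvAllllll⇒vvvvvvllllll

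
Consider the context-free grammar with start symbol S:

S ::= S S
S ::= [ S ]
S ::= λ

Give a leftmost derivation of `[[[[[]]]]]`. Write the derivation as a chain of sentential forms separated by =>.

S => [S]   [S ::= [ S ]]
[S] => [[S]]   [S ::= [ S ]]
[[S]] => [[[S]]]   [S ::= [ S ]]
[[[S]]] => [[[SS]]]   [S ::= S S]
[[[SS]]] => [[[SSS]]]   [S ::= S S]
[[[SSS]]] => [[[SSSS]]]   [S ::= S S]
[[[SSSS]]] => [[[[S]SSS]]]   [S ::= [ S ]]
[[[[S]SSS]]] => [[[[[S]]SSS]]]   [S ::= [ S ]]
[[[[[S]]SSS]]] => [[[[[]]SSS]]]   [S ::= λ]
[[[[[]]SSS]]] => [[[[[]]SS]]]   [S ::= λ]
[[[[[]]SS]]] => [[[[[]]S]]]   [S ::= λ]
[[[[[]]S]]] => [[[[[]]]]]   [S ::= λ]

S => [S] => [[S]] => [[[S]]] => [[[SS]]] => [[[SSS]]] => [[[SSSS]]] => [[[[S]SSS]]] => [[[[[S]]SSS]]] => [[[[[]]SSS]]] => [[[[[]]SS]]] => [[[[[]]S]]] => [[[[[]]]]]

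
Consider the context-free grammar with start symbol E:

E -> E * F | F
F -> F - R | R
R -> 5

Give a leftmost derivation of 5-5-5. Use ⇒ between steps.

E ⇒ F   [E -> F]
F ⇒ F-R   [F -> F - R]
F-R ⇒ F-R-R   [F -> F - R]
F-R-R ⇒ R-R-R   [F -> R]
R-R-R ⇒ 5-R-R   [R -> 5]
5-R-R ⇒ 5-5-R   [R -> 5]
5-5-R ⇒ 5-5-5   [R -> 5]

E ⇒ F ⇒ F-R ⇒ F-R-R ⇒ R-R-R ⇒ 5-R-R ⇒ 5-5-R ⇒ 5-5-5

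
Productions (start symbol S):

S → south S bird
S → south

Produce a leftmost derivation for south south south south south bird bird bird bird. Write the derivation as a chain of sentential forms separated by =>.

S => south S bird => south south S bird bird => south south south S bird bird bird => south south south south S bird bird bird bird => south south south south south bird bird bird bird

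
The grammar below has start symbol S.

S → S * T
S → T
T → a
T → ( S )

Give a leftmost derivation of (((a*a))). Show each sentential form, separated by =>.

S => T   [S → T]
T => (S)   [T → ( S )]
(S) => (T)   [S → T]
(T) => ((S))   [T → ( S )]
((S)) => ((T))   [S → T]
((T)) => (((S)))   [T → ( S )]
(((S))) => (((S*T)))   [S → S * T]
(((S*T))) => (((T*T)))   [S → T]
(((T*T))) => (((a*T)))   [T → a]
(((a*T))) => (((a*a)))   [T → a]

S => T => (S) => (T) => ((S)) => ((T)) => (((S))) => (((S*T))) => (((T*T))) => (((a*T))) => (((a*a)))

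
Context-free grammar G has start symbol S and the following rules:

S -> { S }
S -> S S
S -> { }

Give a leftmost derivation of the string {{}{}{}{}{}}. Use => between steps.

S => {S} => {SS} => {SSS} => {SSSS} => {{}SSS} => {{}SSSS} => {{}{}SSS} => {{}{}{}SS} => {{}{}{}{}S} => {{}{}{}{}{}}

S => {S}   [S -> { S }]
{S} => {SS}   [S -> S S]
{SS} => {SSS}   [S -> S S]
{SSS} => {SSSS}   [S -> S S]
{SSSS} => {{}SSS}   [S -> { }]
{{}SSS} => {{}SSSS}   [S -> S S]
{{}SSSS} => {{}{}SSS}   [S -> { }]
{{}{}SSS} => {{}{}{}SS}   [S -> { }]
{{}{}{}SS} => {{}{}{}{}S}   [S -> { }]
{{}{}{}{}S} => {{}{}{}{}{}}   [S -> { }]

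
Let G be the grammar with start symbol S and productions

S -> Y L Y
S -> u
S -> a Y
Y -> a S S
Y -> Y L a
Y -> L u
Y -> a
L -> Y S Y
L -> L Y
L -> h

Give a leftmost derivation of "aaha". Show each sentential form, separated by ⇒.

S ⇒ aY   [S -> a Y]
aY ⇒ aYLa   [Y -> Y L a]
aYLa ⇒ aaLa   [Y -> a]
aaLa ⇒ aaha   [L -> h]

S⇒aY⇒aYLa⇒aaLa⇒aaha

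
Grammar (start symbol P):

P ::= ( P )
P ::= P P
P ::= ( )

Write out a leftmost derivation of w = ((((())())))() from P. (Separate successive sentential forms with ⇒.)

P⇒PP⇒(P)P⇒((P))P⇒(((P)))P⇒(((PP)))P⇒((((P)P)))P⇒((((())P)))P⇒((((())())))P⇒((((())())))()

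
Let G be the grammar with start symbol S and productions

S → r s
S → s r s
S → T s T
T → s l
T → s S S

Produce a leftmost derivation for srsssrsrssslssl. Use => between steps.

S=>TsT=>sSSsT=>srsSsT=>srsTsTsT=>srssSSsTsT=>srsssrsSsTsT=>srsssrsrssTsT=>srsssrsrssslsT=>srsssrsrssslssl

S => TsT   [S → T s T]
TsT => sSSsT   [T → s S S]
sSSsT => srsSsT   [S → r s]
srsSsT => srsTsTsT   [S → T s T]
srsTsTsT => srssSSsTsT   [T → s S S]
srssSSsTsT => srsssrsSsTsT   [S → s r s]
srsssrsSsTsT => srsssrsrssTsT   [S → r s]
srsssrsrssTsT => srsssrsrssslsT   [T → s l]
srsssrsrssslsT => srsssrsrssslssl   [T → s l]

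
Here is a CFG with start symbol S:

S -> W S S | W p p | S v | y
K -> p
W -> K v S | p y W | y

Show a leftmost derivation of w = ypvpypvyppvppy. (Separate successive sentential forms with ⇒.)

S ⇒ WSS ⇒ ySS ⇒ yWppS ⇒ yKvSppS ⇒ ypvSppS ⇒ ypvSvppS ⇒ ypvWppvppS ⇒ ypvpyWppvppS ⇒ ypvpyKvSppvppS ⇒ ypvpypvSppvppS ⇒ ypvpypvyppvppS ⇒ ypvpypvyppvppy

S ⇒ WSS   [S -> W S S]
WSS ⇒ ySS   [W -> y]
ySS ⇒ yWppS   [S -> W p p]
yWppS ⇒ yKvSppS   [W -> K v S]
yKvSppS ⇒ ypvSppS   [K -> p]
ypvSppS ⇒ ypvSvppS   [S -> S v]
ypvSvppS ⇒ ypvWppvppS   [S -> W p p]
ypvWppvppS ⇒ ypvpyWppvppS   [W -> p y W]
ypvpyWppvppS ⇒ ypvpyKvSppvppS   [W -> K v S]
ypvpyKvSppvppS ⇒ ypvpypvSppvppS   [K -> p]
ypvpypvSppvppS ⇒ ypvpypvyppvppS   [S -> y]
ypvpypvyppvppS ⇒ ypvpypvyppvppy   [S -> y]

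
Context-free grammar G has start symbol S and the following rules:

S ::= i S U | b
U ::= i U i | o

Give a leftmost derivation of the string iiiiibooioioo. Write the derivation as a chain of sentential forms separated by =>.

S => iSU   [S ::= i S U]
iSU => iiSUU   [S ::= i S U]
iiSUU => iiiSUUU   [S ::= i S U]
iiiSUUU => iiiiSUUUU   [S ::= i S U]
iiiiSUUUU => iiiiiSUUUUU   [S ::= i S U]
iiiiiSUUUUU => iiiiibUUUUU   [S ::= b]
iiiiibUUUUU => iiiiiboUUUU   [U ::= o]
iiiiiboUUUU => iiiiibooUUU   [U ::= o]
iiiiibooUUU => iiiiibooiUiUU   [U ::= i U i]
iiiiibooiUiUU => iiiiibooioiUU   [U ::= o]
iiiiibooioiUU => iiiiibooioioU   [U ::= o]
iiiiibooioioU => iiiiibooioioo   [U ::= o]

S => iSU => iiSUU => iiiSUUU => iiiiSUUUU => iiiiiSUUUUU => iiiiibUUUUU => iiiiiboUUUU => iiiiibooUUU => iiiiibooiUiUU => iiiiibooioiUU => iiiiibooioioU => iiiiibooioioo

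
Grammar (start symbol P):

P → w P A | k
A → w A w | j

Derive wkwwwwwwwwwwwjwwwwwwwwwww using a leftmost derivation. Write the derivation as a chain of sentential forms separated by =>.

P => wPA => wkA => wkwAw => wkwwAww => wkwwwAwww => wkwwwwAwwww => wkwwwwwAwwwww => wkwwwwwwAwwwwww => wkwwwwwwwAwwwwwww => wkwwwwwwwwAwwwwwwww => wkwwwwwwwwwAwwwwwwwww => wkwwwwwwwwwwAwwwwwwwwww => wkwwwwwwwwwwwAwwwwwwwwwww => wkwwwwwwwwwwwjwwwwwwwwwww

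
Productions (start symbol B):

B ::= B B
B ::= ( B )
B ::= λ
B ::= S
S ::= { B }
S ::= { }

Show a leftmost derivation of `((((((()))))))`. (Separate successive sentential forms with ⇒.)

B ⇒ (B) ⇒ ((B)) ⇒ (((B))) ⇒ ((((B)))) ⇒ (((((B))))) ⇒ (((((BB))))) ⇒ (((((BBB))))) ⇒ (((((BBBB))))) ⇒ ((((((B)BBB))))) ⇒ (((((((B))BBB))))) ⇒ ((((((())BBB))))) ⇒ ((((((())BB))))) ⇒ ((((((())B))))) ⇒ ((((((()))))))

B ⇒ (B)   [B ::= ( B )]
(B) ⇒ ((B))   [B ::= ( B )]
((B)) ⇒ (((B)))   [B ::= ( B )]
(((B))) ⇒ ((((B))))   [B ::= ( B )]
((((B)))) ⇒ (((((B)))))   [B ::= ( B )]
(((((B))))) ⇒ (((((BB)))))   [B ::= B B]
(((((BB))))) ⇒ (((((BBB)))))   [B ::= B B]
(((((BBB))))) ⇒ (((((BBBB)))))   [B ::= B B]
(((((BBBB))))) ⇒ ((((((B)BBB)))))   [B ::= ( B )]
((((((B)BBB))))) ⇒ (((((((B))BBB)))))   [B ::= ( B )]
(((((((B))BBB))))) ⇒ ((((((())BBB)))))   [B ::= λ]
((((((())BBB))))) ⇒ ((((((())BB)))))   [B ::= λ]
((((((())BB))))) ⇒ ((((((())B)))))   [B ::= λ]
((((((())B))))) ⇒ ((((((()))))))   [B ::= λ]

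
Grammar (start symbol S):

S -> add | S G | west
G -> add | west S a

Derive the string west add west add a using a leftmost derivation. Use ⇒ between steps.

S ⇒ S G ⇒ S G G ⇒ west G G ⇒ west add G ⇒ west add west S a ⇒ west add west add a

S ⇒ S G   [S -> S G]
S G ⇒ S G G   [S -> S G]
S G G ⇒ west G G   [S -> west]
west G G ⇒ west add G   [G -> add]
west add G ⇒ west add west S a   [G -> west S a]
west add west S a ⇒ west add west add a   [S -> add]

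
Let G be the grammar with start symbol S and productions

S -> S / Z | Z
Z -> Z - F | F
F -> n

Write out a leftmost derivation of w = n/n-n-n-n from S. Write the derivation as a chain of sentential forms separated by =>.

S=>S/Z=>Z/Z=>F/Z=>n/Z=>n/Z-F=>n/Z-F-F=>n/Z-F-F-F=>n/F-F-F-F=>n/n-F-F-F=>n/n-n-F-F=>n/n-n-n-F=>n/n-n-n-n

S => S/Z   [S -> S / Z]
S/Z => Z/Z   [S -> Z]
Z/Z => F/Z   [Z -> F]
F/Z => n/Z   [F -> n]
n/Z => n/Z-F   [Z -> Z - F]
n/Z-F => n/Z-F-F   [Z -> Z - F]
n/Z-F-F => n/Z-F-F-F   [Z -> Z - F]
n/Z-F-F-F => n/F-F-F-F   [Z -> F]
n/F-F-F-F => n/n-F-F-F   [F -> n]
n/n-F-F-F => n/n-n-F-F   [F -> n]
n/n-n-F-F => n/n-n-n-F   [F -> n]
n/n-n-n-F => n/n-n-n-n   [F -> n]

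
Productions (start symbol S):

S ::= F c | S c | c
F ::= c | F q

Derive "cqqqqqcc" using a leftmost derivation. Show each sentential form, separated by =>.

S=>Sc=>Fcc=>Fqcc=>Fqqcc=>Fqqqcc=>Fqqqqcc=>Fqqqqqcc=>cqqqqqcc

S => Sc   [S ::= S c]
Sc => Fcc   [S ::= F c]
Fcc => Fqcc   [F ::= F q]
Fqcc => Fqqcc   [F ::= F q]
Fqqcc => Fqqqcc   [F ::= F q]
Fqqqcc => Fqqqqcc   [F ::= F q]
Fqqqqcc => Fqqqqqcc   [F ::= F q]
Fqqqqqcc => cqqqqqcc   [F ::= c]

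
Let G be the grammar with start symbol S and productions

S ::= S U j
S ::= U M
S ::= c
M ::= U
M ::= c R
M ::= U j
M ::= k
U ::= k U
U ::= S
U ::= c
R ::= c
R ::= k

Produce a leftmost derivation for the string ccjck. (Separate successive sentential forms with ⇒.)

S ⇒ UM ⇒ SM ⇒ UMM ⇒ cMM ⇒ cUjM ⇒ ccjM ⇒ ccjcR ⇒ ccjck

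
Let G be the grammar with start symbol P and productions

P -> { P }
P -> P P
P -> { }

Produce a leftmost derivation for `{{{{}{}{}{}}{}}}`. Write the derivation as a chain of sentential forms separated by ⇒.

P ⇒ {P} ⇒ {{P}} ⇒ {{PP}} ⇒ {{{P}P}} ⇒ {{{PP}P}} ⇒ {{{PPP}P}} ⇒ {{{PPPP}P}} ⇒ {{{{}PPP}P}} ⇒ {{{{}{}PP}P}} ⇒ {{{{}{}{}P}P}} ⇒ {{{{}{}{}{}}P}} ⇒ {{{{}{}{}{}}{}}}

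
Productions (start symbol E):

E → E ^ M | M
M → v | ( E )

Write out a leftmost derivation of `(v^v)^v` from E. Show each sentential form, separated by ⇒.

E ⇒ E^M ⇒ M^M ⇒ (E)^M ⇒ (E^M)^M ⇒ (M^M)^M ⇒ (v^M)^M ⇒ (v^v)^M ⇒ (v^v)^v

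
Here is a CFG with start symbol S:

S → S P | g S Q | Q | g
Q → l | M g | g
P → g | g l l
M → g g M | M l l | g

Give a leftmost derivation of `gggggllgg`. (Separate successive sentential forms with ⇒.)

S ⇒ gSQ ⇒ ggSQQ ⇒ ggSPQQ ⇒ ggQPQQ ⇒ ggMgPQQ ⇒ ggggPQQ ⇒ gggggllQQ ⇒ gggggllgQ ⇒ gggggllgg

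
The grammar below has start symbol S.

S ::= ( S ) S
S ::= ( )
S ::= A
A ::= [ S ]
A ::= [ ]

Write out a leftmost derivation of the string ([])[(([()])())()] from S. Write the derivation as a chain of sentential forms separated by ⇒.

S ⇒ (S)S   [S ::= ( S ) S]
(S)S ⇒ (A)S   [S ::= A]
(A)S ⇒ ([])S   [A ::= [ ]]
([])S ⇒ ([])A   [S ::= A]
([])A ⇒ ([])[S]   [A ::= [ S ]]
([])[S] ⇒ ([])[(S)S]   [S ::= ( S ) S]
([])[(S)S] ⇒ ([])[((S)S)S]   [S ::= ( S ) S]
([])[((S)S)S] ⇒ ([])[((A)S)S]   [S ::= A]
([])[((A)S)S] ⇒ ([])[(([S])S)S]   [A ::= [ S ]]
([])[(([S])S)S] ⇒ ([])[(([()])S)S]   [S ::= ( )]
([])[(([()])S)S] ⇒ ([])[(([()])())S]   [S ::= ( )]
([])[(([()])())S] ⇒ ([])[(([()])())()]   [S ::= ( )]

S ⇒ (S)S ⇒ (A)S ⇒ ([])S ⇒ ([])A ⇒ ([])[S] ⇒ ([])[(S)S] ⇒ ([])[((S)S)S] ⇒ ([])[((A)S)S] ⇒ ([])[(([S])S)S] ⇒ ([])[(([()])S)S] ⇒ ([])[(([()])())S] ⇒ ([])[(([()])())()]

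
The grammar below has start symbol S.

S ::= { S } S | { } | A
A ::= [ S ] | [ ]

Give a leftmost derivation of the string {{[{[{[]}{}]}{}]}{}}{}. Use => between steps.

S => {S}S   [S ::= { S } S]
{S}S => {{S}S}S   [S ::= { S } S]
{{S}S}S => {{A}S}S   [S ::= A]
{{A}S}S => {{[S]}S}S   [A ::= [ S ]]
{{[S]}S}S => {{[{S}S]}S}S   [S ::= { S } S]
{{[{S}S]}S}S => {{[{A}S]}S}S   [S ::= A]
{{[{A}S]}S}S => {{[{[S]}S]}S}S   [A ::= [ S ]]
{{[{[S]}S]}S}S => {{[{[{S}S]}S]}S}S   [S ::= { S } S]
{{[{[{S}S]}S]}S}S => {{[{[{A}S]}S]}S}S   [S ::= A]
{{[{[{A}S]}S]}S}S => {{[{[{[]}S]}S]}S}S   [A ::= [ ]]
{{[{[{[]}S]}S]}S}S => {{[{[{[]}{}]}S]}S}S   [S ::= { }]
{{[{[{[]}{}]}S]}S}S => {{[{[{[]}{}]}{}]}S}S   [S ::= { }]
{{[{[{[]}{}]}{}]}S}S => {{[{[{[]}{}]}{}]}{}}S   [S ::= { }]
{{[{[{[]}{}]}{}]}{}}S => {{[{[{[]}{}]}{}]}{}}{}   [S ::= { }]

S => {S}S => {{S}S}S => {{A}S}S => {{[S]}S}S => {{[{S}S]}S}S => {{[{A}S]}S}S => {{[{[S]}S]}S}S => {{[{[{S}S]}S]}S}S => {{[{[{A}S]}S]}S}S => {{[{[{[]}S]}S]}S}S => {{[{[{[]}{}]}S]}S}S => {{[{[{[]}{}]}{}]}S}S => {{[{[{[]}{}]}{}]}{}}S => {{[{[{[]}{}]}{}]}{}}{}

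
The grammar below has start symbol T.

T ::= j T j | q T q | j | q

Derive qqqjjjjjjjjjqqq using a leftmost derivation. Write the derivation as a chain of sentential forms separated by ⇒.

T⇒qTq⇒qqTqq⇒qqqTqqq⇒qqqjTjqqq⇒qqqjjTjjqqq⇒qqqjjjTjjjqqq⇒qqqjjjjTjjjjqqq⇒qqqjjjjjjjjjqqq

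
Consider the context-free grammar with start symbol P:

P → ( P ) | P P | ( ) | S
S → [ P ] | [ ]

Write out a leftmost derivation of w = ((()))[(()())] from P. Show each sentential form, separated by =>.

P => PP   [P → P P]
PP => (P)P   [P → ( P )]
(P)P => ((P))P   [P → ( P )]
((P))P => ((()))P   [P → ( )]
((()))P => ((()))S   [P → S]
((()))S => ((()))[P]   [S → [ P ]]
((()))[P] => ((()))[(P)]   [P → ( P )]
((()))[(P)] => ((()))[(PP)]   [P → P P]
((()))[(PP)] => ((()))[(()P)]   [P → ( )]
((()))[(()P)] => ((()))[(()())]   [P → ( )]

P => PP => (P)P => ((P))P => ((()))P => ((()))S => ((()))[P] => ((()))[(P)] => ((()))[(PP)] => ((()))[(()P)] => ((()))[(()())]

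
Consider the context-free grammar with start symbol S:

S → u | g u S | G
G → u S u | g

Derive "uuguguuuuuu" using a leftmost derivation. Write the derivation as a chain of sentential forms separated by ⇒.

S ⇒ G   [S → G]
G ⇒ uSu   [G → u S u]
uSu ⇒ uGu   [S → G]
uGu ⇒ uuSuu   [G → u S u]
uuSuu ⇒ uuguSuu   [S → g u S]
uuguSuu ⇒ uuguguSuu   [S → g u S]
uuguguSuu ⇒ uuguguGuu   [S → G]
uuguguGuu ⇒ uuguguuSuuu   [G → u S u]
uuguguuSuuu ⇒ uuguguuuuuu   [S → u]

S ⇒ G ⇒ uSu ⇒ uGu ⇒ uuSuu ⇒ uuguSuu ⇒ uuguguSuu ⇒ uuguguGuu ⇒ uuguguuSuuu ⇒ uuguguuuuuu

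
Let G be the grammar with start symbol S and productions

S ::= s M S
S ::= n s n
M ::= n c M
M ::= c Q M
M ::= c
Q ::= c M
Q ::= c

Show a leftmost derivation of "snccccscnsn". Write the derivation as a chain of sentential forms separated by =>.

S => sMS => sncMS => snccQMS => sncccMS => snccccS => snccccsMS => snccccscS => snccccscnsn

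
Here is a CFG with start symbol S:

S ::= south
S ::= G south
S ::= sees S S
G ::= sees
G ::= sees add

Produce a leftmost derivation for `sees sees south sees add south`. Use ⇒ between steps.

S ⇒ sees S S ⇒ sees G south S ⇒ sees sees south S ⇒ sees sees south G south ⇒ sees sees south sees add south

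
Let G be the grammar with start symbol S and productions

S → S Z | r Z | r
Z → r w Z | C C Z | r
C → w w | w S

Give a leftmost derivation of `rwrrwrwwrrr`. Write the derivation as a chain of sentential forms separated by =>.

S => SZ => SZZ => rZZZ => rCCZZZ => rwSCZZZ => rwrZCZZZ => rwrrwZCZZZ => rwrrwrCZZZ => rwrrwrwwZZZ => rwrrwrwwrZZ => rwrrwrwwrrZ => rwrrwrwwrrr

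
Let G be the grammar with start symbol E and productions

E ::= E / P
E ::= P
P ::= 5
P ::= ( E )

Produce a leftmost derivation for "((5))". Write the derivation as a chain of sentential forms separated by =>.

E => P => (E) => (P) => ((E)) => ((P)) => ((5))

E => P   [E ::= P]
P => (E)   [P ::= ( E )]
(E) => (P)   [E ::= P]
(P) => ((E))   [P ::= ( E )]
((E)) => ((P))   [E ::= P]
((P)) => ((5))   [P ::= 5]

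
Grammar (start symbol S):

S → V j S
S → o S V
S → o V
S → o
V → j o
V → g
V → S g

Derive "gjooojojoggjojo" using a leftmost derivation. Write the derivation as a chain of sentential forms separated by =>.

S => VjS => gjS => gjoSV => gjooSVV => gjoooSVVV => gjoooVjSVVV => gjooojojSVVV => gjooojojoVVVV => gjooojojogVVV => gjooojojoggVV => gjooojojoggjoV => gjooojojoggjojo

S => VjS   [S → V j S]
VjS => gjS   [V → g]
gjS => gjoSV   [S → o S V]
gjoSV => gjooSVV   [S → o S V]
gjooSVV => gjoooSVVV   [S → o S V]
gjoooSVVV => gjoooVjSVVV   [S → V j S]
gjoooVjSVVV => gjooojojSVVV   [V → j o]
gjooojojSVVV => gjooojojoVVVV   [S → o V]
gjooojojoVVVV => gjooojojogVVV   [V → g]
gjooojojogVVV => gjooojojoggVV   [V → g]
gjooojojoggVV => gjooojojoggjoV   [V → j o]
gjooojojoggjoV => gjooojojoggjojo   [V → j o]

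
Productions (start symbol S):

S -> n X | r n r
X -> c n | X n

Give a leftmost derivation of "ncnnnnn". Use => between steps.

S=>nX=>nXn=>nXnn=>nXnnn=>nXnnnn=>ncnnnnn

S => nX   [S -> n X]
nX => nXn   [X -> X n]
nXn => nXnn   [X -> X n]
nXnn => nXnnn   [X -> X n]
nXnnn => nXnnnn   [X -> X n]
nXnnnn => ncnnnnn   [X -> c n]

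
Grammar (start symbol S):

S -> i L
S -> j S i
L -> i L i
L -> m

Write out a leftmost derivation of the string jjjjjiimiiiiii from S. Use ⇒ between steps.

S ⇒ jSi ⇒ jjSii ⇒ jjjSiii ⇒ jjjjSiiii ⇒ jjjjjSiiiii ⇒ jjjjjiLiiiii ⇒ jjjjjiiLiiiiii ⇒ jjjjjiimiiiiii

S ⇒ jSi   [S -> j S i]
jSi ⇒ jjSii   [S -> j S i]
jjSii ⇒ jjjSiii   [S -> j S i]
jjjSiii ⇒ jjjjSiiii   [S -> j S i]
jjjjSiiii ⇒ jjjjjSiiiii   [S -> j S i]
jjjjjSiiiii ⇒ jjjjjiLiiiii   [S -> i L]
jjjjjiLiiiii ⇒ jjjjjiiLiiiiii   [L -> i L i]
jjjjjiiLiiiiii ⇒ jjjjjiimiiiiii   [L -> m]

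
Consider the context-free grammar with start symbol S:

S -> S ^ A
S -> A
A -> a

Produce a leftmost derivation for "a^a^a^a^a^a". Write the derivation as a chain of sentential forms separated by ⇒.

S ⇒ S^A ⇒ S^A^A ⇒ S^A^A^A ⇒ S^A^A^A^A ⇒ S^A^A^A^A^A ⇒ A^A^A^A^A^A ⇒ a^A^A^A^A^A ⇒ a^a^A^A^A^A ⇒ a^a^a^A^A^A ⇒ a^a^a^a^A^A ⇒ a^a^a^a^a^A ⇒ a^a^a^a^a^a

S ⇒ S^A   [S -> S ^ A]
S^A ⇒ S^A^A   [S -> S ^ A]
S^A^A ⇒ S^A^A^A   [S -> S ^ A]
S^A^A^A ⇒ S^A^A^A^A   [S -> S ^ A]
S^A^A^A^A ⇒ S^A^A^A^A^A   [S -> S ^ A]
S^A^A^A^A^A ⇒ A^A^A^A^A^A   [S -> A]
A^A^A^A^A^A ⇒ a^A^A^A^A^A   [A -> a]
a^A^A^A^A^A ⇒ a^a^A^A^A^A   [A -> a]
a^a^A^A^A^A ⇒ a^a^a^A^A^A   [A -> a]
a^a^a^A^A^A ⇒ a^a^a^a^A^A   [A -> a]
a^a^a^a^A^A ⇒ a^a^a^a^a^A   [A -> a]
a^a^a^a^a^A ⇒ a^a^a^a^a^a   [A -> a]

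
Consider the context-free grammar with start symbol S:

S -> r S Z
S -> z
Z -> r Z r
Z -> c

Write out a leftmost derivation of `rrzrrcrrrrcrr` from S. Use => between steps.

S=>rSZ=>rrSZZ=>rrzZZ=>rrzrZrZ=>rrzrrZrrZ=>rrzrrcrrZ=>rrzrrcrrrZr=>rrzrrcrrrrZrr=>rrzrrcrrrrcrr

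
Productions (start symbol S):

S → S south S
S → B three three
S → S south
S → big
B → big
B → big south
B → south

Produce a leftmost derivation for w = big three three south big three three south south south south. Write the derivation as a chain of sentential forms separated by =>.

S => S south S => B three three south S => big three three south S => big three three south S south => big three three south S south south => big three three south S south south south => big three three south S south south south south => big three three south B three three south south south south => big three three south big three three south south south south

S => S south S   [S → S south S]
S south S => B three three south S   [S → B three three]
B three three south S => big three three south S   [B → big]
big three three south S => big three three south S south   [S → S south]
big three three south S south => big three three south S south south   [S → S south]
big three three south S south south => big three three south S south south south   [S → S south]
big three three south S south south south => big three three south S south south south south   [S → S south]
big three three south S south south south south => big three three south B three three south south south south   [S → B three three]
big three three south B three three south south south south => big three three south big three three south south south south   [B → big]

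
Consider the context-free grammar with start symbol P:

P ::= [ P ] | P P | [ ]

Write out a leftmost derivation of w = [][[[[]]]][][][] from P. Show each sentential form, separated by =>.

P=>PP=>PPP=>PPPP=>PPPPP=>[]PPPP=>[][P]PPP=>[][[P]]PPP=>[][[[P]]]PPP=>[][[[[]]]]PPP=>[][[[[]]]][]PP=>[][[[[]]]][][]P=>[][[[[]]]][][][]

P => PP   [P ::= P P]
PP => PPP   [P ::= P P]
PPP => PPPP   [P ::= P P]
PPPP => PPPPP   [P ::= P P]
PPPPP => []PPPP   [P ::= [ ]]
[]PPPP => [][P]PPP   [P ::= [ P ]]
[][P]PPP => [][[P]]PPP   [P ::= [ P ]]
[][[P]]PPP => [][[[P]]]PPP   [P ::= [ P ]]
[][[[P]]]PPP => [][[[[]]]]PPP   [P ::= [ ]]
[][[[[]]]]PPP => [][[[[]]]][]PP   [P ::= [ ]]
[][[[[]]]][]PP => [][[[[]]]][][]P   [P ::= [ ]]
[][[[[]]]][][]P => [][[[[]]]][][][]   [P ::= [ ]]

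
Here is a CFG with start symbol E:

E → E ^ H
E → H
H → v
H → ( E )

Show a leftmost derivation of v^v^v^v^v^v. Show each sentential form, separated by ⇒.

E⇒E^H⇒E^H^H⇒E^H^H^H⇒E^H^H^H^H⇒E^H^H^H^H^H⇒H^H^H^H^H^H⇒v^H^H^H^H^H⇒v^v^H^H^H^H⇒v^v^v^H^H^H⇒v^v^v^v^H^H⇒v^v^v^v^v^H⇒v^v^v^v^v^v

E ⇒ E^H   [E → E ^ H]
E^H ⇒ E^H^H   [E → E ^ H]
E^H^H ⇒ E^H^H^H   [E → E ^ H]
E^H^H^H ⇒ E^H^H^H^H   [E → E ^ H]
E^H^H^H^H ⇒ E^H^H^H^H^H   [E → E ^ H]
E^H^H^H^H^H ⇒ H^H^H^H^H^H   [E → H]
H^H^H^H^H^H ⇒ v^H^H^H^H^H   [H → v]
v^H^H^H^H^H ⇒ v^v^H^H^H^H   [H → v]
v^v^H^H^H^H ⇒ v^v^v^H^H^H   [H → v]
v^v^v^H^H^H ⇒ v^v^v^v^H^H   [H → v]
v^v^v^v^H^H ⇒ v^v^v^v^v^H   [H → v]
v^v^v^v^v^H ⇒ v^v^v^v^v^v   [H → v]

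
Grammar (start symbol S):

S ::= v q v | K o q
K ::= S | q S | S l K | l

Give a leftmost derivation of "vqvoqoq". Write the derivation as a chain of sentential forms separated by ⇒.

S ⇒ Koq ⇒ Soq ⇒ Koqoq ⇒ Soqoq ⇒ vqvoqoq

S ⇒ Koq   [S ::= K o q]
Koq ⇒ Soq   [K ::= S]
Soq ⇒ Koqoq   [S ::= K o q]
Koqoq ⇒ Soqoq   [K ::= S]
Soqoq ⇒ vqvoqoq   [S ::= v q v]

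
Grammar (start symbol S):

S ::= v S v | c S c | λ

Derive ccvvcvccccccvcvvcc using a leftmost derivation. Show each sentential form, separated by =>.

S => cSc   [S ::= c S c]
cSc => ccScc   [S ::= c S c]
ccScc => ccvSvcc   [S ::= v S v]
ccvSvcc => ccvvSvvcc   [S ::= v S v]
ccvvSvvcc => ccvvcScvvcc   [S ::= c S c]
ccvvcScvvcc => ccvvcvSvcvvcc   [S ::= v S v]
ccvvcvSvcvvcc => ccvvcvcScvcvvcc   [S ::= c S c]
ccvvcvcScvcvvcc => ccvvcvccSccvcvvcc   [S ::= c S c]
ccvvcvccSccvcvvcc => ccvvcvcccScccvcvvcc   [S ::= c S c]
ccvvcvcccScccvcvvcc => ccvvcvccccccvcvvcc   [S ::= λ]

S => cSc => ccScc => ccvSvcc => ccvvSvvcc => ccvvcScvvcc => ccvvcvSvcvvcc => ccvvcvcScvcvvcc => ccvvcvccSccvcvvcc => ccvvcvcccScccvcvvcc => ccvvcvccccccvcvvcc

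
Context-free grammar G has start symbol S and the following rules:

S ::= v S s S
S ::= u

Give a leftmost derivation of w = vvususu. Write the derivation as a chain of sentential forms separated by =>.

S => vSsS => vvSsSsS => vvusSsS => vvususS => vvususu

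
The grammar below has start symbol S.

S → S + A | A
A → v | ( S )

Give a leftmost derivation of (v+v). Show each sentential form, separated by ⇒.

S⇒A⇒(S)⇒(S+A)⇒(A+A)⇒(v+A)⇒(v+v)

S ⇒ A   [S → A]
A ⇒ (S)   [A → ( S )]
(S) ⇒ (S+A)   [S → S + A]
(S+A) ⇒ (A+A)   [S → A]
(A+A) ⇒ (v+A)   [A → v]
(v+A) ⇒ (v+v)   [A → v]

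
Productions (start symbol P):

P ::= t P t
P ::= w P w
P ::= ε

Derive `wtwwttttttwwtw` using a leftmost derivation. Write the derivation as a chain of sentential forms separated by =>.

P => wPw => wtPtw => wtwPwtw => wtwwPwwtw => wtwwtPtwwtw => wtwwttPttwwtw => wtwwtttPtttwwtw => wtwwttttttwwtw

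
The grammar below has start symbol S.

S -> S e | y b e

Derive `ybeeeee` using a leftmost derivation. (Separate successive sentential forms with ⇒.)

S ⇒ Se   [S -> S e]
Se ⇒ See   [S -> S e]
See ⇒ Seee   [S -> S e]
Seee ⇒ Seeee   [S -> S e]
Seeee ⇒ ybeeeee   [S -> y b e]

S ⇒ Se ⇒ See ⇒ Seee ⇒ Seeee ⇒ ybeeeee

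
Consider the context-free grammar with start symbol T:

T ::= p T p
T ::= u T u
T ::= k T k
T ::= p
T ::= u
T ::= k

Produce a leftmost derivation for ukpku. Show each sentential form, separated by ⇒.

T⇒uTu⇒ukTku⇒ukpku

T ⇒ uTu   [T ::= u T u]
uTu ⇒ ukTku   [T ::= k T k]
ukTku ⇒ ukpku   [T ::= p]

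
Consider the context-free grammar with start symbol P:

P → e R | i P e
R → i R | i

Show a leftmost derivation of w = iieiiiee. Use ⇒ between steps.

P ⇒ iPe ⇒ iiPee ⇒ iieRee ⇒ iieiRee ⇒ iieiiRee ⇒ iieiiiee

P ⇒ iPe   [P → i P e]
iPe ⇒ iiPee   [P → i P e]
iiPee ⇒ iieRee   [P → e R]
iieRee ⇒ iieiRee   [R → i R]
iieiRee ⇒ iieiiRee   [R → i R]
iieiiRee ⇒ iieiiiee   [R → i]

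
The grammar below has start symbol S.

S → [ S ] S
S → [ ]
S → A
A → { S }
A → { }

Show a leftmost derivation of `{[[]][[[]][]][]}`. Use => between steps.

S => A => {S} => {[S]S} => {[[]]S} => {[[]][S]S} => {[[]][[S]S]S} => {[[]][[[]]S]S} => {[[]][[[]][]]S} => {[[]][[[]][]][]}

S => A   [S → A]
A => {S}   [A → { S }]
{S} => {[S]S}   [S → [ S ] S]
{[S]S} => {[[]]S}   [S → [ ]]
{[[]]S} => {[[]][S]S}   [S → [ S ] S]
{[[]][S]S} => {[[]][[S]S]S}   [S → [ S ] S]
{[[]][[S]S]S} => {[[]][[[]]S]S}   [S → [ ]]
{[[]][[[]]S]S} => {[[]][[[]][]]S}   [S → [ ]]
{[[]][[[]][]]S} => {[[]][[[]][]][]}   [S → [ ]]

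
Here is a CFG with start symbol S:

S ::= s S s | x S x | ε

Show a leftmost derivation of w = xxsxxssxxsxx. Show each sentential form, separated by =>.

S => xSx => xxSxx => xxsSsxx => xxsxSxsxx => xxsxxSxxsxx => xxsxxsSsxxsxx => xxsxxssxxsxx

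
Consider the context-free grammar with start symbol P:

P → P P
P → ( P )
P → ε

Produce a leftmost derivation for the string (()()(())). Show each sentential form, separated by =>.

P=>PP=>(P)P=>(PP)P=>((P)P)P=>(()P)P=>(()PP)P=>(()(P)P)P=>(()()P)P=>(()()(P))P=>(()()((P)))P=>(()()(()))P=>(()()(()))

P => PP   [P → P P]
PP => (P)P   [P → ( P )]
(P)P => (PP)P   [P → P P]
(PP)P => ((P)P)P   [P → ( P )]
((P)P)P => (()P)P   [P → ε]
(()P)P => (()PP)P   [P → P P]
(()PP)P => (()(P)P)P   [P → ( P )]
(()(P)P)P => (()()P)P   [P → ε]
(()()P)P => (()()(P))P   [P → ( P )]
(()()(P))P => (()()((P)))P   [P → ( P )]
(()()((P)))P => (()()(()))P   [P → ε]
(()()(()))P => (()()(()))   [P → ε]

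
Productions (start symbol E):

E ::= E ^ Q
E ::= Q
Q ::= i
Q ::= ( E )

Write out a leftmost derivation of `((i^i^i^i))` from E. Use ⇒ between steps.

E ⇒ Q ⇒ (E) ⇒ (Q) ⇒ ((E)) ⇒ ((E^Q)) ⇒ ((E^Q^Q)) ⇒ ((E^Q^Q^Q)) ⇒ ((Q^Q^Q^Q)) ⇒ ((i^Q^Q^Q)) ⇒ ((i^i^Q^Q)) ⇒ ((i^i^i^Q)) ⇒ ((i^i^i^i))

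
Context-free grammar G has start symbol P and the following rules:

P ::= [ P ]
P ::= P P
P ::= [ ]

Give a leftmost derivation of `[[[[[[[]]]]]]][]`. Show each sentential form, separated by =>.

P => PP   [P ::= P P]
PP => [P]P   [P ::= [ P ]]
[P]P => [[P]]P   [P ::= [ P ]]
[[P]]P => [[[P]]]P   [P ::= [ P ]]
[[[P]]]P => [[[[P]]]]P   [P ::= [ P ]]
[[[[P]]]]P => [[[[[P]]]]]P   [P ::= [ P ]]
[[[[[P]]]]]P => [[[[[[P]]]]]]P   [P ::= [ P ]]
[[[[[[P]]]]]]P => [[[[[[[]]]]]]]P   [P ::= [ ]]
[[[[[[[]]]]]]]P => [[[[[[[]]]]]]][]   [P ::= [ ]]

P=>PP=>[P]P=>[[P]]P=>[[[P]]]P=>[[[[P]]]]P=>[[[[[P]]]]]P=>[[[[[[P]]]]]]P=>[[[[[[[]]]]]]]P=>[[[[[[[]]]]]]][]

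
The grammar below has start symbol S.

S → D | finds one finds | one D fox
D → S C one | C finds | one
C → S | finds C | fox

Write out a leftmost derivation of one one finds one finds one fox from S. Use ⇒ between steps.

S ⇒ one D fox   [S → one D fox]
one D fox ⇒ one S C one fox   [D → S C one]
one S C one fox ⇒ one D C one fox   [S → D]
one D C one fox ⇒ one one C one fox   [D → one]
one one C one fox ⇒ one one S one fox   [C → S]
one one S one fox ⇒ one one finds one finds one fox   [S → finds one finds]

S ⇒ one D fox ⇒ one S C one fox ⇒ one D C one fox ⇒ one one C one fox ⇒ one one S one fox ⇒ one one finds one finds one fox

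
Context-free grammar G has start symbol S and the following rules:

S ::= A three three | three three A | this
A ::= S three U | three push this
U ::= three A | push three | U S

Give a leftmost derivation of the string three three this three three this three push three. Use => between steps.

S => three three A => three three S three U => three three this three U => three three this three three A => three three this three three S three U => three three this three three this three U => three three this three three this three push three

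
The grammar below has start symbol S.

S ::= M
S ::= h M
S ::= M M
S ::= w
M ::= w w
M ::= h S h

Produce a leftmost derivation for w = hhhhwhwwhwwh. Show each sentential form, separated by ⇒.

S ⇒ hM   [S ::= h M]
hM ⇒ hhSh   [M ::= h S h]
hhSh ⇒ hhMMh   [S ::= M M]
hhMMh ⇒ hhhShMh   [M ::= h S h]
hhhShMh ⇒ hhhMMhMh   [S ::= M M]
hhhMMhMh ⇒ hhhhShMhMh   [M ::= h S h]
hhhhShMhMh ⇒ hhhhwhMhMh   [S ::= w]
hhhhwhMhMh ⇒ hhhhwhwwhMh   [M ::= w w]
hhhhwhwwhMh ⇒ hhhhwhwwhwwh   [M ::= w w]

S⇒hM⇒hhSh⇒hhMMh⇒hhhShMh⇒hhhMMhMh⇒hhhhShMhMh⇒hhhhwhMhMh⇒hhhhwhwwhMh⇒hhhhwhwwhwwh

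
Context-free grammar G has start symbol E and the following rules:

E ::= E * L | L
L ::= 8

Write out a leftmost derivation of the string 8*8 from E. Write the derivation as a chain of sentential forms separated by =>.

E => E*L   [E ::= E * L]
E*L => L*L   [E ::= L]
L*L => 8*L   [L ::= 8]
8*L => 8*8   [L ::= 8]

E => E*L => L*L => 8*L => 8*8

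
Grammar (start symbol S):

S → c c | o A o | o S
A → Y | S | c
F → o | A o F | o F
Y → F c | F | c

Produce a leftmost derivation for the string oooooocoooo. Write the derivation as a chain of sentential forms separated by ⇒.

S ⇒ oAo ⇒ oSo ⇒ ooSo ⇒ oooSo ⇒ ooooAoo ⇒ ooooYoo ⇒ ooooFoo ⇒ oooooFoo ⇒ ooooooFoo ⇒ ooooooAoFoo ⇒ oooooocoFoo ⇒ oooooocoooo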